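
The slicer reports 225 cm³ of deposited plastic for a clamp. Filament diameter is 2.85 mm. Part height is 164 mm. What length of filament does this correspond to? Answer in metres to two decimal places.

Filament cross-section = π × (2.85/2)² = 6.3794 mm².
L = 225000 mm³ / 6.3794 mm² = 35269.77 mm, i.e. 35.27 m.

35.27 m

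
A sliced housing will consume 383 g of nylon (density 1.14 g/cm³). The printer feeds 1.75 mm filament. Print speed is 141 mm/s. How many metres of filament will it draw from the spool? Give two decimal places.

Volume = 383 g / 1.14 g·cm⁻³ = 335.9649 cm³ = 335964.9 mm³.
A = π r² = π × 0.875² = 2.4053 mm².
L = V/A = 335964.9/2.4053 = 139676.92 mm → 139.68 m.

139.68 m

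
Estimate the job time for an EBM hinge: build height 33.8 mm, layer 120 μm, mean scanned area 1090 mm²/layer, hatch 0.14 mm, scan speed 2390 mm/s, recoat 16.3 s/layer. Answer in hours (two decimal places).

1.53 hours

Layers = ⌈33.8/0.12⌉ = 282.
Per-layer scan distance: 1090 / 0.14 → 7785.7 mm.
Per-layer scan time = 7785.7 / 2390, so 3.2576 s.
Layer cycle: 3.2576 + 16.3 → 19.5576 s.
Build time = 282 × 19.5576 = 5515.2432 s = 1.53 hours.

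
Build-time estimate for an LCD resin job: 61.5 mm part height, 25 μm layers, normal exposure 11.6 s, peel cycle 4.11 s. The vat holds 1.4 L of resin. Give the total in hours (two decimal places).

10.74 hours

Layers = ⌈61.5/0.025⌉ = 2460.
Cycle time = 11.6 + 4.11, so 15.71 s.
Build time: 2460 × 15.71 s = 38646.6 s, i.e. 10.74 hours.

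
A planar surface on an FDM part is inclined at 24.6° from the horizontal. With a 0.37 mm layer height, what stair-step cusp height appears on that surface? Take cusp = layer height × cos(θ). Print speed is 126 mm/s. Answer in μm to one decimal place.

336.4 μm

cos(24.6°) = 0.9092, so cusp = 0.37 × 0.9092 = 0.336404 mm → 336.4 μm.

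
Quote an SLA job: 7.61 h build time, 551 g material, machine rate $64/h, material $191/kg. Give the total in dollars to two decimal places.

$592.28

Machine-time cost: 64 × 7.61 → $487.04.
Feedstock cost = 191 × 551/1000 = $105.241.
Total = 487.04 + 105.241 = 592.281 ≈ $592.28.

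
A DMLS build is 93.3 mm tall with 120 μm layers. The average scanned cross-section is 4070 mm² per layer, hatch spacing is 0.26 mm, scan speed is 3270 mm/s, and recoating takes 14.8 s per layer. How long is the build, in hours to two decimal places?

Layer count = ceil(93.3 / 0.12) = 778.
Per-layer scan distance = 4070 / 0.26, so 15653.8 mm.
Per-layer scan time = 15653.8 / 3270 = 4.7871 s.
Layer cycle = 4.7871 + 14.8, so 19.5871 s.
Total: 778 × 19.5871 s = 15238.7638 s → 4.23 hours.

4.23 hours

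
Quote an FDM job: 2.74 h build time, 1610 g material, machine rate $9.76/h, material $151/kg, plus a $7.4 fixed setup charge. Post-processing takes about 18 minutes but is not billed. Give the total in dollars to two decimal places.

Time charge = 9.76 × 2.74 = $26.7424.
Feedstock cost = 151 × 1610/1000, so $243.11.
Adding setup: 26.7424 + 243.11 + 7.4 → 277.2524 ≈ $277.25.

$277.25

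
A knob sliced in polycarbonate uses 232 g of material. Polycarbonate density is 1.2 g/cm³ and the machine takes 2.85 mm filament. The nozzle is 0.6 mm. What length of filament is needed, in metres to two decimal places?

30.31 m

Volume = 232 g / 1.2 g·cm⁻³ = 193.3333 cm³ = 193333.3 mm³.
A = π r² = π × 1.425² = 6.3794 mm².
Length = 193333.3 / 6.3794 = 30305.88 mm = 30.31 m.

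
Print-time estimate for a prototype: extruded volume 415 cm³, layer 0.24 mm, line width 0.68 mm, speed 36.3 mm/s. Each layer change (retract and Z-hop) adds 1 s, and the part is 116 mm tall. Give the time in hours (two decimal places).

19.59 hours

Extrusion cross-section: 0.24 × 0.68 → 0.1632 mm².
Toolpath length = 415 cm³ / 0.1632 mm² = 415000 / 0.1632 = 2542892.2 mm.
Print-move time: 2542892.2 / 36.3 → 70052.1 s.
Number of layers: 116 / 0.24 → 484 (rounded up).
Z-hop total = 484 × 1 = 484 s.
Altogether 70052.1 + 484 = 70536.1 s, i.e. 19.59 hours.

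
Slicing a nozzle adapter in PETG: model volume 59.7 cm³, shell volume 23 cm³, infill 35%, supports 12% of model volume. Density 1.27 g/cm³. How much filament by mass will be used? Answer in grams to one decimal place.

Infill region = 59.7 − 23, so 36.7 cm³.
Deposited infill = 0.35 × 36.7, so 12.845 cm³.
Support: 0.12 × 59.7 → 7.164 cm³.
Deposited volume = 23 + 12.845 + 7.164, so 43.009 cm³.
Mass = 43.009 × 1.27 = 54.62143 g.

54.6 g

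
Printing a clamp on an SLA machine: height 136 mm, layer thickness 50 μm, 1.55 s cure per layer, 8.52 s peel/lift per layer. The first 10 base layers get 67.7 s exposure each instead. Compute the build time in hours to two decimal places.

7.79 hours

Layers = ⌈136/0.05⌉ = 2720.
Bottom layers = 10 × (67.7 + 8.52) = 762.2 s.
Normal layers = 2710 × (1.55 + 8.52) = 27289.7 s.
Sum: 762.2 + 27289.7 = 28051.9 s → 7.79 hours.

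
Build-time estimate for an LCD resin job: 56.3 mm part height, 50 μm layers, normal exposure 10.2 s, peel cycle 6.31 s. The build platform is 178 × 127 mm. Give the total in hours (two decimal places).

Layer count = ceil(56.3 / 0.05) = 1126.
Cycle time = 10.2 + 6.31 = 16.51 s.
Build time: 1126 × 16.51 s = 18590.26 s, i.e. 5.16 hours.

5.16 hours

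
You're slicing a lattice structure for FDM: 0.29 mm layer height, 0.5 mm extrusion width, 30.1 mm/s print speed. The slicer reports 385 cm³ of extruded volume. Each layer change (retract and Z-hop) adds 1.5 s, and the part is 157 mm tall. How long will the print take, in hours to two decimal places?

24.73 hours

Line area = 0.29 × 0.5 = 0.145 mm².
Path length: 385000 mm³ / 0.145 mm² → 2655172.4 mm.
Time extruding = 2655172.4 / 30.1, so 88211.7 s.
Layers = ⌈157/0.29⌉ = 542.
Z-hop total: 542 × 1.5 → 813 s.
Total = 88211.7 + 813 = 89024.7 s = 24.73 hours.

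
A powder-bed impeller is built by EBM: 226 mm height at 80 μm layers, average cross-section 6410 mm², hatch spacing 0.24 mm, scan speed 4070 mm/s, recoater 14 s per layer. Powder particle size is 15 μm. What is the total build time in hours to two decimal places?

16.14 hours

Layer count = ceil(226 / 0.08) = 2825.
Per-layer scan distance = 6410 / 0.24, so 26708.3 mm.
Scan time per layer: 26708.3 / 4070 → 6.5622 s.
Per-layer time: 6.5622 + 14 → 20.5622 s.
Build time = 2825 × 20.5622 = 58088.215 s = 16.14 hours.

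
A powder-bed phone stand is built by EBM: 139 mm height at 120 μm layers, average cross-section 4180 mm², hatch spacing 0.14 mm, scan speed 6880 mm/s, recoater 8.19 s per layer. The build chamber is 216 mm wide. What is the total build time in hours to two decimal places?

Layer count = ceil(139 / 0.12) = 1159.
Per-layer scan distance: 4180 / 0.14 → 29857.1 mm.
Per-layer scan time = 29857.1 / 6880 = 4.3397 s.
Time per layer = 4.3397 + 8.19 = 12.5297 s.
1159 layers × 12.5297 s/layer = 14521.9223 s, i.e. 4.03 hours.

4.03 hours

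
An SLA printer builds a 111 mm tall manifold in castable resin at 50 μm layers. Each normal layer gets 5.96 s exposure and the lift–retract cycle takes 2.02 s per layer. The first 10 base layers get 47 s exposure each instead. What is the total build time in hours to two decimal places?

Layers = ⌈111/0.05⌉ = 2220.
Burn-in layers: 10 × (47 + 2.02) → 490.2 s.
Remaining layers: 2210 × (5.96 + 2.02) → 17635.8 s.
Total = 490.2 + 17635.8 = 18126 s = 5.04 hours.

5.04 hours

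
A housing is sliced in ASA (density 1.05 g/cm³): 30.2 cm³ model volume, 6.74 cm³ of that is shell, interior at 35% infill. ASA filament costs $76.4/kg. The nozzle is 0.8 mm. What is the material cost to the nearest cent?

$1.20

Volume inside the shell = 30.2 − 6.74 = 23.46 cm³.
Deposited infill = 0.35 × 23.46, so 8.211 cm³.
Deposited volume: 6.74 + 8.211 → 14.951 cm³.
Mass = 14.951 × 1.05, so 15.69855 g.
Cost = 15.69855 g / 1000 × $76.4/kg = $1.20.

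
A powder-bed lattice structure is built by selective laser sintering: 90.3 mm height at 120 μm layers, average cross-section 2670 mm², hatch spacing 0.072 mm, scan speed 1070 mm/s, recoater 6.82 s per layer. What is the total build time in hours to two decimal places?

Layer count = ceil(90.3 / 0.12) = 753.
Scan path per layer = 2670 / 0.072, so 37083.3 mm.
Per-layer scan time: 37083.3 / 1070 → 34.6573 s.
Per-layer time = 34.6573 + 6.82, so 41.4773 s.
Total: 753 × 41.4773 s = 31232.4069 s → 8.68 hours.

8.68 hours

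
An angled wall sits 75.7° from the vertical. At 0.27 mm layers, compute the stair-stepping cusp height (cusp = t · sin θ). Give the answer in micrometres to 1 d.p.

261.6 μm

sin(75.7°) = 0.9690, so cusp = 0.27 × 0.9690 = 0.26163 mm → 261.6 μm.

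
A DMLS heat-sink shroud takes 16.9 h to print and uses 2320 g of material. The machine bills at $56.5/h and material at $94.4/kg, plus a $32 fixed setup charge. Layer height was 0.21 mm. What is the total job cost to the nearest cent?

Machine-time cost = 56.5 × 16.9, so $954.85.
Material charge = 94.4 × 2320/1000 = $219.008.
Adding setup: 954.85 + 219.008 + 32 → 1205.858 ≈ $1205.86.

$1205.86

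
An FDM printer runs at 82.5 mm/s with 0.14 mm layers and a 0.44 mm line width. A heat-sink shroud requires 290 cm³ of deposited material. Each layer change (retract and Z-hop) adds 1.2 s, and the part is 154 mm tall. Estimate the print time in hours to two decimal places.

Bead cross-section: 0.14 × 0.44 → 0.0616 mm².
Path length: 290000 mm³ / 0.0616 mm² → 4707792.2 mm.
Print-move time = 4707792.2 / 82.5 = 57064.1 s.
Layers = ⌈154/0.14⌉ = 1100.
Layer-change overhead = 1100 × 1.2, so 1320 s.
Altogether 57064.1 + 1320 = 58384.1 s, i.e. 16.22 hours.

16.22 hours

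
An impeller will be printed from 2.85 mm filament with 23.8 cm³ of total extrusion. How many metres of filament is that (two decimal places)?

Cross-section of 2.85 mm filament: π·(2.85/2)² = 6.3794 mm².
L = 23800 mm³ / 6.3794 mm² = 3730.76 mm, i.e. 3.73 m.

3.73 m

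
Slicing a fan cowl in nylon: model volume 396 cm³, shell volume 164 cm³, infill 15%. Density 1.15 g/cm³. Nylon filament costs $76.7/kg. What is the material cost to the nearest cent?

Volume inside the shell = 396 − 164, so 232 cm³.
Infill deposited = 0.15 × 232 = 34.8 cm³.
Total extruded = 164 + 34.8, so 198.8 cm³.
Mass = 198.8 × 1.15 = 228.62 g.
Cost = 228.62 g / 1000 × $76.7/kg = $17.54.

$17.54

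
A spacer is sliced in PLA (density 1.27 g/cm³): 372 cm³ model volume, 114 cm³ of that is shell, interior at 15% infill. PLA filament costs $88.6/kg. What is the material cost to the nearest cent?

$17.18

Volume inside the shell = 372 − 114 = 258 cm³.
Deposited infill = 0.15 × 258, so 38.7 cm³.
Total printed volume: 114 + 38.7 → 152.7 cm³.
Mass = 152.7 × 1.27 = 193.929 g.
At $88.6/kg: 193.929/1000 × 88.6 = $17.18.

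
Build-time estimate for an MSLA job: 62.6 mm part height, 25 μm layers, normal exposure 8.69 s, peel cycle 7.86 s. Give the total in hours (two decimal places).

Layer count = ceil(62.6 / 0.025) = 2504.
Per-layer time = 8.69 + 7.86 = 16.55 s.
Build time: 2504 × 16.55 s = 41441.2 s, i.e. 11.51 hours.

11.51 hours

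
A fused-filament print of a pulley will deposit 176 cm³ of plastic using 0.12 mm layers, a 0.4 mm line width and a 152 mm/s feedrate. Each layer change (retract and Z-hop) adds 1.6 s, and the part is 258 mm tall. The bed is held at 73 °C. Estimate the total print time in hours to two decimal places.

7.66 hours

Extrusion cross-section = 0.12 × 0.4 = 0.048 mm².
Total extruded path = 176000/0.048 = 3666666.7 mm.
Extrusion time = 3666666.7 / 152 = 24122.8 s.
Layer count = ceil(258 / 0.12) = 2150.
Non-print overhead = 2150 × 1.6 = 3440 s.
Altogether 24122.8 + 3440 = 27562.8 s, i.e. 7.66 hours.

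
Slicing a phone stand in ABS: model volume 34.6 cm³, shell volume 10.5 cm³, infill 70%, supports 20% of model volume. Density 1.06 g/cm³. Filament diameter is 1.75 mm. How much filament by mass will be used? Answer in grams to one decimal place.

36.3 g

Volume inside the shell = 34.6 − 10.5, so 24.1 cm³.
Infill deposited: 0.70 × 24.1 → 16.87 cm³.
Support = 0.20 × 34.6 = 6.92 cm³.
Deposited volume = 10.5 + 16.87 + 6.92, so 34.29 cm³.
Mass: 34.29 × 1.06 → 36.3474 g.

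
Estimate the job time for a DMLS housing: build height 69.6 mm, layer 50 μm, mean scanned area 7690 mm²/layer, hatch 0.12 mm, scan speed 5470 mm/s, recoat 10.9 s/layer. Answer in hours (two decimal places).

8.74 hours

Number of layers: 69.6 / 0.05 → 1392 (rounded up).
Per-layer scan distance: 7690 / 0.12 → 64083.3 mm.
Per-layer scan time = 64083.3 / 5470 = 11.7154 s.
Time per layer: 11.7154 + 10.9 → 22.6154 s.
Total: 1392 × 22.6154 s = 31480.6368 s → 8.74 hours.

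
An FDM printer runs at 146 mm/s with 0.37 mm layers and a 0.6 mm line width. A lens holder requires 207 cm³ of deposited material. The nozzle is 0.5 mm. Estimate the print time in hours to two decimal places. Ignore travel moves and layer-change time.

1.77 hours

Line area: 0.37 × 0.6 → 0.222 mm².
Toolpath length = 207 cm³ / 0.222 mm² = 207000 / 0.222 = 932432.4 mm.
Print-move time = 932432.4 / 146 = 6386.5 s.
Converting: 6386.5 s = 1.77 hours.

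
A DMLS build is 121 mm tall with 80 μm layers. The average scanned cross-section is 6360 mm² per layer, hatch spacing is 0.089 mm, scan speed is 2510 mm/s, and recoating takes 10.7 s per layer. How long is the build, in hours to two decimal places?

Number of layers: 121 / 0.08 → 1513 (rounded up).
Hatch length per layer = 6360 / 0.089 = 71460.7 mm.
Scan time per layer: 71460.7 / 2510 → 28.4704 s.
Per-layer time = 28.4704 + 10.7 = 39.1704 s.
1513 layers × 39.1704 s/layer = 59264.8152 s, i.e. 16.46 hours.

16.46 hours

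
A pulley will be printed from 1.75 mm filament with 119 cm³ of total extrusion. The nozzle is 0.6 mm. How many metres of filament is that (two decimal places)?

Cross-section of 1.75 mm filament: π·(1.75/2)² = 2.4053 mm².
Length = 119 cm³ / 2.4053 mm² = 119000 / 2.4053 = 49474.08 mm = 49.47 m.

49.47 m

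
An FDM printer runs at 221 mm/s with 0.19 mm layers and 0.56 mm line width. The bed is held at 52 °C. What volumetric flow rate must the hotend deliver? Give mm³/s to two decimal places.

Bead cross-section = 0.19 × 0.56, so 0.1064 mm².
Volumetric flow = 221 × 0.1064 = 23.51 mm³/s.

23.51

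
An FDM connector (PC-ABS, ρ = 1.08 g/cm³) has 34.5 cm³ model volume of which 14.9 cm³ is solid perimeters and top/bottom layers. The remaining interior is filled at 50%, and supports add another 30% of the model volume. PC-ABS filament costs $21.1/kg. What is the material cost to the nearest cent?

Volume inside the shell = 34.5 − 14.9 = 19.6 cm³.
Deposited infill = 0.50 × 19.6, so 9.8 cm³.
Support = 0.30 × 34.5 = 10.35 cm³.
Deposited volume = 14.9 + 9.8 + 10.35 = 35.05 cm³.
Mass: 35.05 × 1.08 → 37.854 g.
At $21.1/kg: 37.854/1000 × 21.1 = $0.80.

$0.80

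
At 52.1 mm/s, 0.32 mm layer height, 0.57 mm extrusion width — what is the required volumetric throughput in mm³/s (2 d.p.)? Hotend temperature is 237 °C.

Extrusion cross-section = 0.32 × 0.57, so 0.1824 mm².
Q = v·A = 52.1 × 0.1824 = 9.50 mm³/s.

9.50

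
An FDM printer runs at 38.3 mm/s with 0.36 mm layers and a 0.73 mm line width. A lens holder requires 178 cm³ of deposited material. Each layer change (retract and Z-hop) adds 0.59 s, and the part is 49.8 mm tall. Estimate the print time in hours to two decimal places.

Extrusion cross-section = 0.36 × 0.73 = 0.2628 mm².
Path length: 178000 mm³ / 0.2628 mm² → 677321.2 mm.
Print-move time: 677321.2 / 38.3 → 17684.6 s.
Number of layers: 49.8 / 0.36 → 139 (rounded up).
Non-print overhead = 139 × 0.59, so 82.01 s.
Altogether 17684.6 + 82.01 = 17766.61 s, i.e. 4.94 hours.

4.94 hours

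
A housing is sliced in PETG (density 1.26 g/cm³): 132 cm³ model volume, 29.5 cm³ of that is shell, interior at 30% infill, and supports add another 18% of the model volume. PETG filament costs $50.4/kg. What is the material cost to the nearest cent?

Volume inside the shell = 132 − 29.5, so 102.5 cm³.
Infill volume = 0.30 × 102.5 = 30.75 cm³.
Support = 0.18 × 132 = 23.76 cm³.
Deposited volume: 29.5 + 30.75 + 23.76 → 84.01 cm³.
Mass: 84.01 × 1.26 → 105.8526 g.
At $50.4/kg: 105.8526/1000 × 50.4 = $5.33.

$5.33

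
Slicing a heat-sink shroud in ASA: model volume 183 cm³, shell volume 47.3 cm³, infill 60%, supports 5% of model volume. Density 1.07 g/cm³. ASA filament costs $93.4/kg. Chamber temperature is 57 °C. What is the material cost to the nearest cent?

$13.78

Volume inside the shell = 183 − 47.3 = 135.7 cm³.
Infill volume = 0.60 × 135.7 = 81.42 cm³.
Support: 0.05 × 183 → 9.15 cm³.
Total printed volume = 47.3 + 81.42 + 9.15 = 137.87 cm³.
Mass = 137.87 × 1.07 = 147.5209 g.
At $93.4/kg: 147.5209/1000 × 93.4 = $13.78.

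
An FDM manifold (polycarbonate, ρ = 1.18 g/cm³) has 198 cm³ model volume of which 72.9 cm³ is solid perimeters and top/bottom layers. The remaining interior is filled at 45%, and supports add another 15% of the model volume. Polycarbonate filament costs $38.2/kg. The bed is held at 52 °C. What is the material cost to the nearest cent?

Infill region = 198 − 72.9 = 125.1 cm³.
Deposited infill = 0.45 × 125.1, so 56.295 cm³.
Support = 0.15 × 198, so 29.7 cm³.
Total printed volume: 72.9 + 56.295 + 29.7 → 158.895 cm³.
Mass = 158.895 × 1.18 = 187.4961 g.
Cost = 187.4961 g / 1000 × $38.2/kg = $7.16.

$7.16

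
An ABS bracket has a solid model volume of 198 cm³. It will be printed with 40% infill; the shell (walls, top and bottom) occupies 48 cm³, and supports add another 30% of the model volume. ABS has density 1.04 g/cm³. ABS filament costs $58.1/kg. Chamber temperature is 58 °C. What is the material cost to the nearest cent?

Infill region = 198 − 48, so 150 cm³.
Infill volume: 0.40 × 150 → 60 cm³.
Support = 0.30 × 198, so 59.4 cm³.
Deposited volume = 48 + 60 + 59.4, so 167.4 cm³.
Mass = 167.4 × 1.04 = 174.096 g.
At $58.1/kg: 174.096/1000 × 58.1 = $10.11.

$10.11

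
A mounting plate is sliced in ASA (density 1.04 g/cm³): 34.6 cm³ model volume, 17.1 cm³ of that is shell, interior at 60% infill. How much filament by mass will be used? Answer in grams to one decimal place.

28.7 g

Infill region = 34.6 − 17.1, so 17.5 cm³.
Infill volume = 0.60 × 17.5 = 10.5 cm³.
Deposited volume = 17.1 + 10.5, so 27.6 cm³.
Mass: 27.6 × 1.04 → 28.704 g.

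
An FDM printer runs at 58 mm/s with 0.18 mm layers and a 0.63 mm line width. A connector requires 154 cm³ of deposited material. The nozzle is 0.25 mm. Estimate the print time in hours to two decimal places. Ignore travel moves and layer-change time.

Bead cross-section: 0.18 × 0.63 → 0.1134 mm².
Total extruded path = 154000/0.1134 = 1358024.7 mm.
Print-move time = 1358024.7 / 58 = 23414.2 s.
Converting: 23414.2 s = 6.50 hours.

6.50 hours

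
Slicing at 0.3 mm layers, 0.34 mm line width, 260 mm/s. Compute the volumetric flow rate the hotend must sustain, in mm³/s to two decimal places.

26.52

Bead cross-section: 0.3 × 0.34 → 0.102 mm².
Volumetric flow = 260 × 0.102 = 26.52 mm³/s.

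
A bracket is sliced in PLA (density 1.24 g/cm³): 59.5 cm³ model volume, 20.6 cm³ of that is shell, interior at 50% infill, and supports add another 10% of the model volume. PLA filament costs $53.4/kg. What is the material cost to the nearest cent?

Infill region = 59.5 − 20.6 = 38.9 cm³.
Infill deposited = 0.50 × 38.9, so 19.45 cm³.
Support: 0.10 × 59.5 → 5.95 cm³.
Deposited volume = 20.6 + 19.45 + 5.95 = 46 cm³.
Mass: 46 × 1.24 → 57.04 g.
Cost = 57.04 g / 1000 × $53.4/kg = $3.05.

$3.05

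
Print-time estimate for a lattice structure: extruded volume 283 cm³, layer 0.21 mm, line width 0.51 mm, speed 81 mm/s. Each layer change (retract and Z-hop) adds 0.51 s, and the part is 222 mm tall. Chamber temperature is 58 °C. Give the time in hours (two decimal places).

9.21 hours

Line area: 0.21 × 0.51 → 0.1071 mm².
Total extruded path = 283000/0.1071 = 2642390.3 mm.
Extrusion time: 2642390.3 / 81 → 32622.1 s.
Number of layers: 222 / 0.21 → 1058 (rounded up).
Non-print overhead = 1058 × 0.51, so 539.58 s.
Total = 32622.1 + 539.58 = 33161.68 s = 9.21 hours.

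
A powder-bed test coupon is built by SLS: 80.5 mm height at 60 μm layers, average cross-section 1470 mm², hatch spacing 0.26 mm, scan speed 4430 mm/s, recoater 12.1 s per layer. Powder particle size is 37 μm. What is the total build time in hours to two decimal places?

Layer count = ceil(80.5 / 0.06) = 1342.
Per-layer scan distance = 1470 / 0.26, so 5653.8 mm.
Per-layer scan time: 5653.8 / 4430 → 1.2763 s.
Time per layer = 1.2763 + 12.1, so 13.3763 s.
Build time = 1342 × 13.3763 = 17950.9946 s = 4.99 hours.

4.99 hours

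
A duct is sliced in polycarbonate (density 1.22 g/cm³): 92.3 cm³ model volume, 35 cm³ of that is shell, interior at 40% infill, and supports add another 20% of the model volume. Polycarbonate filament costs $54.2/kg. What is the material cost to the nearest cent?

Interior volume: 92.3 − 35 → 57.3 cm³.
Deposited infill = 0.40 × 57.3 = 22.92 cm³.
Support = 0.20 × 92.3 = 18.46 cm³.
Deposited volume = 35 + 22.92 + 18.46 = 76.38 cm³.
Mass: 76.38 × 1.22 → 93.1836 g.
At $54.2/kg: 93.1836/1000 × 54.2 = $5.05.

$5.05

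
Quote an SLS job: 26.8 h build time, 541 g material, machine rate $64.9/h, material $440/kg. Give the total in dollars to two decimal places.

Machine-time cost = 64.9 × 26.8, so $1739.32.
Material cost: 440 × 541/1000 → $238.04.
Total = 1739.32 + 238.04 = $1977.36.

$1977.36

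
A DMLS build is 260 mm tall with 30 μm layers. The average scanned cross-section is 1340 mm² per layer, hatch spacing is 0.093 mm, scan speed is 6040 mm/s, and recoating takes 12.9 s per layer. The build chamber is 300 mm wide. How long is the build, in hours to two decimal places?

Number of layers: 260 / 0.03 → 8667 (rounded up).
Hatch length per layer: 1340 / 0.093 → 14408.6 mm.
Per-layer scan time = 14408.6 / 6040 = 2.3855 s.
Time per layer = 2.3855 + 12.9, so 15.2855 s.
8667 layers × 15.2855 s/layer = 132479.4285 s, i.e. 36.80 hours.

36.80 hours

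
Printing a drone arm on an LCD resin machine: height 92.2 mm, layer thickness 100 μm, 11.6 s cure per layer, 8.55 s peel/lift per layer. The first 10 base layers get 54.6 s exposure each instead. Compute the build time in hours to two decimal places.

5.28 hours

Number of layers: 92.2 / 0.1 → 922 (rounded up).
Base layers = 10 × (54.6 + 8.55) = 631.5 s.
Regular layers = 912 × (11.6 + 8.55) = 18376.8 s.
Sum: 631.5 + 18376.8 = 19008.3 s → 5.28 hours.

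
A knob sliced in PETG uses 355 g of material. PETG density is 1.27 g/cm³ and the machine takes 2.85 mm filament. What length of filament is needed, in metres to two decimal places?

43.82 m

Extruded volume: 355/1.27 = 279.5276 cm³ (279527.6 mm³).
A = π r² = π × 1.425² = 6.3794 mm².
Length = 279527.6 / 6.3794 = 43817.22 mm = 43.82 m.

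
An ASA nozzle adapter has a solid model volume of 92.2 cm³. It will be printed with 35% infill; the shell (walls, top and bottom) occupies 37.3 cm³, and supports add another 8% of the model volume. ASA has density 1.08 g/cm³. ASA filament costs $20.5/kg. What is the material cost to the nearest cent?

Interior volume = 92.2 − 37.3 = 54.9 cm³.
Infill volume = 0.35 × 54.9 = 19.215 cm³.
Support: 0.08 × 92.2 → 7.376 cm³.
Deposited volume = 37.3 + 19.215 + 7.376, so 63.891 cm³.
Mass = 63.891 × 1.08 = 69.00228 g.
At $20.5/kg: 69.00228/1000 × 20.5 = $1.41.

$1.41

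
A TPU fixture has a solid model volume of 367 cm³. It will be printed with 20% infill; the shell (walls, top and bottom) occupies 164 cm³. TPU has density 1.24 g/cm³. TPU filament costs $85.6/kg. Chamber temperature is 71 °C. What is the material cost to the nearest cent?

$21.72

Interior volume: 367 − 164 → 203 cm³.
Infill deposited = 0.20 × 203 = 40.6 cm³.
Total extruded: 164 + 40.6 → 204.6 cm³.
Mass = 204.6 × 1.24, so 253.704 g.
Cost = 253.704 g / 1000 × $85.6/kg = $21.72.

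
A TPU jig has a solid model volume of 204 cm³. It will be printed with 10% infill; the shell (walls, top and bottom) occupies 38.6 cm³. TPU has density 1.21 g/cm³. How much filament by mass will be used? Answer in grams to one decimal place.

Volume inside the shell: 204 − 38.6 → 165.4 cm³.
Infill deposited = 0.10 × 165.4 = 16.54 cm³.
Total extruded = 38.6 + 16.54 = 55.14 cm³.
Mass = 55.14 × 1.21 = 66.7194 g.

66.7 g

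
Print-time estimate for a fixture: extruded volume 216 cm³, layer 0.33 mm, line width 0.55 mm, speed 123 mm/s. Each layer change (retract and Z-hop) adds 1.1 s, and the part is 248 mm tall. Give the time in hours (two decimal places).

2.92 hours

Line area = 0.33 × 0.55, so 0.1815 mm².
Path length: 216000 mm³ / 0.1815 mm² → 1190082.6 mm.
Extrusion time = 1190082.6 / 123 = 9675.5 s.
Layers = ⌈248/0.33⌉ = 752.
Z-hop total: 752 × 1.1 → 827.2 s.
Total = 9675.5 + 827.2 = 10502.7 s = 2.92 hours.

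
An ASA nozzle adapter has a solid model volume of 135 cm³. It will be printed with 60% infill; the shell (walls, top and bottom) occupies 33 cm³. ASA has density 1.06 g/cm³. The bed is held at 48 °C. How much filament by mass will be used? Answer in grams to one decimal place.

99.9 g

Interior volume = 135 − 33 = 102 cm³.
Infill deposited: 0.60 × 102 → 61.2 cm³.
Total extruded: 33 + 61.2 → 94.2 cm³.
Mass = 94.2 × 1.06, so 99.852 g.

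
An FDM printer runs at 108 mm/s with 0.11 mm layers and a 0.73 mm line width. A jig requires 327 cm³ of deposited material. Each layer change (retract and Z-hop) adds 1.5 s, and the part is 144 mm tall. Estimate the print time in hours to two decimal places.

11.02 hours

Bead cross-section: 0.11 × 0.73 → 0.0803 mm².
Toolpath length = 327 cm³ / 0.0803 mm² = 327000 / 0.0803 = 4072229.1 mm.
Extrusion time: 4072229.1 / 108 → 37705.8 s.
Number of layers: 144 / 0.11 → 1310 (rounded up).
Z-hop total = 1310 × 1.5, so 1965 s.
Total = 37705.8 + 1965 = 39670.8 s = 11.02 hours.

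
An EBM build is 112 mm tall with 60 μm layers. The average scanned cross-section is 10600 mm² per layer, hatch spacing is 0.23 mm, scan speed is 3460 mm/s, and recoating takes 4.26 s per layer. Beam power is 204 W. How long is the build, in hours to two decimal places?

9.12 hours

Number of layers: 112 / 0.06 → 1867 (rounded up).
Per-layer scan distance = 10600 / 0.23 = 46087 mm.
Scan time per layer: 46087 / 3460 → 13.3199 s.
Time per layer = 13.3199 + 4.26 = 17.5799 s.
1867 layers × 17.5799 s/layer = 32821.6733 s, i.e. 9.12 hours.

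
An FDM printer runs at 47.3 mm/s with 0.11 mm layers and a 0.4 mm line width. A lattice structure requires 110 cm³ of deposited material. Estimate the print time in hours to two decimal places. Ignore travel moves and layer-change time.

14.68 hours

Bead cross-section = 0.11 × 0.4, so 0.044 mm².
Toolpath length = 110 cm³ / 0.044 mm² = 110000 / 0.044 = 2500000 mm.
Print-move time = 2500000 / 47.3, so 52854.1 s.
That's 52854.1 s → 14.68 hours.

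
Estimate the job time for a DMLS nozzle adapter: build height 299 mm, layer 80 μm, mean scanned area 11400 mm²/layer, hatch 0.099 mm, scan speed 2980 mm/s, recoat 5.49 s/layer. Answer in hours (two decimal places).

Layers = ⌈299/0.08⌉ = 3738.
Scan path per layer = 11400 / 0.099, so 115151.5 mm.
Scan time per layer = 115151.5 / 2980, so 38.6414 s.
Layer cycle = 38.6414 + 5.49, so 44.1314 s.
Build time = 3738 × 44.1314 = 164963.1732 s = 45.82 hours.

45.82 hours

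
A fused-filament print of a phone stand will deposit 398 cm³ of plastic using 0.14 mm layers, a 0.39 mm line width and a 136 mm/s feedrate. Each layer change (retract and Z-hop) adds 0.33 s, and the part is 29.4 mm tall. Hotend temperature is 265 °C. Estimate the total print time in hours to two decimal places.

14.91 hours

Extrusion cross-section = 0.14 × 0.39, so 0.0546 mm².
Toolpath length = 398 cm³ / 0.0546 mm² = 398000 / 0.0546 = 7289377.3 mm.
Extrusion time = 7289377.3 / 136, so 53598.4 s.
Layers = ⌈29.4/0.14⌉ = 210.
Z-hop total = 210 × 0.33 = 69.3 s.
Total = 53598.4 + 69.3 = 53667.7 s = 14.91 hours.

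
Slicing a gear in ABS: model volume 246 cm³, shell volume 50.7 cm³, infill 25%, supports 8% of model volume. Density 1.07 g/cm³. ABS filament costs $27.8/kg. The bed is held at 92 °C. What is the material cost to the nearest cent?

Interior volume: 246 − 50.7 → 195.3 cm³.
Deposited infill = 0.25 × 195.3 = 48.825 cm³.
Support: 0.08 × 246 → 19.68 cm³.
Deposited volume = 50.7 + 48.825 + 19.68, so 119.205 cm³.
Mass: 119.205 × 1.07 → 127.54935 g.
At $27.8/kg: 127.54935/1000 × 27.8 = $3.55.

$3.55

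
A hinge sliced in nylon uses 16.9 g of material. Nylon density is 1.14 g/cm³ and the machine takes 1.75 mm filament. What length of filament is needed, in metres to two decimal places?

Extruded volume: 16.9/1.14 = 14.8246 cm³ (14824.6 mm³).
A = π r² = π × 0.875² = 2.4053 mm².
Length = 14824.6 / 2.4053 = 6163.31 mm = 6.16 m.

6.16 m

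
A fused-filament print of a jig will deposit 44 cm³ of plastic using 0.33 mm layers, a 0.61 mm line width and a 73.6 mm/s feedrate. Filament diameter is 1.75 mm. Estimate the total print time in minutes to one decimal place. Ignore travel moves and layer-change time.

Bead cross-section = 0.33 × 0.61, so 0.2013 mm².
Path length: 44000 mm³ / 0.2013 mm² → 218579.2 mm.
Print-move time: 218579.2 / 73.6 → 2969.8 s.
That's 2969.8 s → 49.5 minutes.

49.5 minutes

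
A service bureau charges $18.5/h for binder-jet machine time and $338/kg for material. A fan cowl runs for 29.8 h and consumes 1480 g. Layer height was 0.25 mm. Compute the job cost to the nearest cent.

Time charge: 18.5 × 29.8 → $551.30.
Feedstock cost = 338 × 1480/1000 = $500.24.
Job cost: 551.30 + 500.24 = $1051.54.

$1051.54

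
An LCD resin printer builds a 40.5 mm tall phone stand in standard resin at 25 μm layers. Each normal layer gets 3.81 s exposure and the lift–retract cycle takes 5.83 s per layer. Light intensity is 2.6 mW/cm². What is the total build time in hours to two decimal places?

Layer count = ceil(40.5 / 0.025) = 1620.
Each layer takes = 3.81 + 5.83, so 9.64 s.
Build time: 1620 × 9.64 s = 15616.8 s, i.e. 4.34 hours.

4.34 hours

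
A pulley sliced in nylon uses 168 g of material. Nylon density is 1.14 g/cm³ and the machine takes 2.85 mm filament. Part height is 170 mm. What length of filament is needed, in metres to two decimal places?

23.10 m

Extruded volume: 168/1.14 = 147.3684 cm³ (147368.4 mm³).
Cross-section of 2.85 mm filament: π·(2.85/2)² = 6.3794 mm².
L = V/A = 147368.4/6.3794 = 23100.67 mm → 23.10 m.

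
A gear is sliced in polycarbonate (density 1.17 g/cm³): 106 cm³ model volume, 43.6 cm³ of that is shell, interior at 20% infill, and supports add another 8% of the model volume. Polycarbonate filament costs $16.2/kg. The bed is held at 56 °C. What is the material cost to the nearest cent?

Interior volume = 106 − 43.6 = 62.4 cm³.
Infill deposited: 0.20 × 62.4 → 12.48 cm³.
Support: 0.08 × 106 → 8.48 cm³.
Total extruded = 43.6 + 12.48 + 8.48, so 64.56 cm³.
Mass: 64.56 × 1.17 → 75.5352 g.
At $16.2/kg: 75.5352/1000 × 16.2 = $1.22.

$1.22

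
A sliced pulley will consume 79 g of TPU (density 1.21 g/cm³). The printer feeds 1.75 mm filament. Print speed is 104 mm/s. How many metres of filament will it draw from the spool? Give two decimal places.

Volume = 79 g / 1.21 g·cm⁻³ = 65.2893 cm³ = 65289.3 mm³.
Cross-section of 1.75 mm filament: π·(1.75/2)² = 2.4053 mm².
L = V/A = 65289.3/2.4053 = 27143.93 mm → 27.14 m.

27.14 m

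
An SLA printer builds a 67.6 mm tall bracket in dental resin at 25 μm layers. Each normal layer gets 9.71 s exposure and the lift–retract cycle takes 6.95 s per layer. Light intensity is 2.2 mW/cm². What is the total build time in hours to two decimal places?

Number of layers: 67.6 / 0.025 → 2704 (rounded up).
Cycle time: 9.71 + 6.95 → 16.66 s.
Build time: 2704 × 16.66 s = 45048.64 s, i.e. 12.51 hours.

12.51 hours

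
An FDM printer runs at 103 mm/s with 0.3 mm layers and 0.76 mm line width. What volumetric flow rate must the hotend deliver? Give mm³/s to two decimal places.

23.48

A = 0.3 × 0.76, so 0.228 mm².
Q = v·A = 103 × 0.228 = 23.48 mm³/s.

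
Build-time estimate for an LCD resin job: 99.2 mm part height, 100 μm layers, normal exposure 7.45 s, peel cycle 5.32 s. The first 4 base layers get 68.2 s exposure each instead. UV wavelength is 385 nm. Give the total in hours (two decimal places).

3.59 hours

Number of layers: 99.2 / 0.1 → 992 (rounded up).
Burn-in layers = 4 × (68.2 + 5.32), so 294.08 s.
Regular layers = 988 × (7.45 + 5.32), so 12616.76 s.
Total = 294.08 + 12616.76 = 12910.84 s = 3.59 hours.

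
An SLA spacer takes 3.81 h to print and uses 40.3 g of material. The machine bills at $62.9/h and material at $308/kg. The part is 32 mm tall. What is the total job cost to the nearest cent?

$252.06

Machine cost = 62.9 × 3.81, so $239.649.
Material charge = 308 × 40.3/1000, so $12.4124.
Total = 239.649 + 12.4124 = 252.0614 ≈ $252.06.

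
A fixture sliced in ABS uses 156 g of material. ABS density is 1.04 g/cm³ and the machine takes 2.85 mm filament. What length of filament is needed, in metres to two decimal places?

23.51 m

Extruded volume: 156/1.04 = 150 cm³ (150000 mm³).
Cross-section of 2.85 mm filament: π·(2.85/2)² = 6.3794 mm².
L = V/A = 150000/6.3794 = 23513.18 mm → 23.51 m.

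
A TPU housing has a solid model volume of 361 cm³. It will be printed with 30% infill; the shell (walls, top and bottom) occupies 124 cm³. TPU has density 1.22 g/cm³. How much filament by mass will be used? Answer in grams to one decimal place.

238.0 g

Interior volume = 361 − 124, so 237 cm³.
Infill deposited = 0.30 × 237, so 71.1 cm³.
Deposited volume = 124 + 71.1, so 195.1 cm³.
Mass = 195.1 × 1.22 = 238.022 g.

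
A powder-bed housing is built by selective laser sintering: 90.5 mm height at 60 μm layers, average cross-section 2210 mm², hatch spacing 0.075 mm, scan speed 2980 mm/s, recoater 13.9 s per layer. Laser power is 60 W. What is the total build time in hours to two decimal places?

9.97 hours

Layer count = ceil(90.5 / 0.06) = 1509.
Hatch length per layer: 2210 / 0.075 → 29466.7 mm.
Per-layer scan time: 29466.7 / 2980 → 9.8882 s.
Per-layer time = 9.8882 + 13.9 = 23.7882 s.
Build time = 1509 × 23.7882 = 35896.3938 s = 9.97 hours.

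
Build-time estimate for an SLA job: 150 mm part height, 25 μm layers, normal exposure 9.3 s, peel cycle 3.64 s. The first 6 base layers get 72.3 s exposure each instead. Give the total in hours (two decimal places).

Layer count = ceil(150 / 0.025) = 6000.
Bottom layers: 6 × (72.3 + 3.64) → 455.64 s.
Remaining layers: 5994 × (9.3 + 3.64) → 77562.36 s.
Sum: 455.64 + 77562.36 = 78018 s → 21.67 hours.

21.67 hours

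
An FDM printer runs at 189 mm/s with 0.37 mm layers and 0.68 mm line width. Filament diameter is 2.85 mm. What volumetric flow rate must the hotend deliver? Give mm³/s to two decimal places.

Bead cross-section = 0.37 × 0.68, so 0.2516 mm².
Volumetric flow = 189 × 0.2516 = 47.55 mm³/s.

47.55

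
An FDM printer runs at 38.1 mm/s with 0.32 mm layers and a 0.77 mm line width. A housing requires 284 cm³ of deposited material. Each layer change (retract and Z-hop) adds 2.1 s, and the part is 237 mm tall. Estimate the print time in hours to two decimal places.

8.84 hours

Bead cross-section = 0.32 × 0.77 = 0.2464 mm².
Toolpath length = 284 cm³ / 0.2464 mm² = 284000 / 0.2464 = 1152597.4 mm.
Time extruding = 1152597.4 / 38.1 = 30251.9 s.
Layers = ⌈237/0.32⌉ = 741.
Layer-change overhead = 741 × 2.1, so 1556.1 s.
Altogether 30251.9 + 1556.1 = 31808 s, i.e. 8.84 hours.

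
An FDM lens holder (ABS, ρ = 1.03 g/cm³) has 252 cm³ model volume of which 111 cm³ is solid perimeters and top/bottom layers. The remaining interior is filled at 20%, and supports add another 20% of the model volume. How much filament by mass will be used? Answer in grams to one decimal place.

Interior volume = 252 − 111 = 141 cm³.
Infill deposited = 0.20 × 141, so 28.2 cm³.
Support = 0.20 × 252 = 50.4 cm³.
Deposited volume: 111 + 28.2 + 50.4 → 189.6 cm³.
Mass: 189.6 × 1.03 → 195.288 g.

195.3 g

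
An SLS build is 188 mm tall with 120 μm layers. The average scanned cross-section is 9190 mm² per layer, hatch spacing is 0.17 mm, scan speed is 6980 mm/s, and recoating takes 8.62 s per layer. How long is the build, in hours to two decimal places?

7.12 hours

Layers = ⌈188/0.12⌉ = 1567.
Hatch length per layer: 9190 / 0.17 → 54058.8 mm.
Laser time per layer: 54058.8 / 6980 → 7.7448 s.
Per-layer time: 7.7448 + 8.62 → 16.3648 s.
Total: 1567 × 16.3648 s = 25643.6416 s → 7.12 hours.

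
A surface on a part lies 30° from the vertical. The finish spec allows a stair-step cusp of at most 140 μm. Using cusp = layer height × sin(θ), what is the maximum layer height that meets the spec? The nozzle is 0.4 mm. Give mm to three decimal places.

0.280 mm

t = h_c / sin θ = 0.14 / 0.5000 = 0.280 mm.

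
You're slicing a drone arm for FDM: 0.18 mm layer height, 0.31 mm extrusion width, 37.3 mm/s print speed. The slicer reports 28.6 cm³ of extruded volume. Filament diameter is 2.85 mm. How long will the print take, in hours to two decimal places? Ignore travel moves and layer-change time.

Extrusion cross-section = 0.18 × 0.31 = 0.0558 mm².
Total extruded path = 28600/0.0558 = 512544.8 mm.
Extrusion time = 512544.8 / 37.3 = 13741.1 s.
That's 13741.1 s → 3.82 hours.

3.82 hours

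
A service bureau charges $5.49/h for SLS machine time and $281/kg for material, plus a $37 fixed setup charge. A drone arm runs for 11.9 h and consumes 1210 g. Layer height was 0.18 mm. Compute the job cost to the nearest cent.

Machine cost = 5.49 × 11.9 = $65.331.
Feedstock cost = 281 × 1210/1000, so $340.01.
Adding setup: 65.331 + 340.01 + 37 → 442.341 ≈ $442.34.

$442.34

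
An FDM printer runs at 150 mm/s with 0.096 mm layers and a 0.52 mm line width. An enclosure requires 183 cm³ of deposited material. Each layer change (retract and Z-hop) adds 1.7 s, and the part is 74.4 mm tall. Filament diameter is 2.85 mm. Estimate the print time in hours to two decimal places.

7.15 hours

Extrusion cross-section: 0.096 × 0.52 → 0.04992 mm².
Toolpath length = 183 cm³ / 0.04992 mm² = 183000 / 0.04992 = 3665865.4 mm.
Extrusion time: 3665865.4 / 150 → 24439.1 s.
Layer count = ceil(74.4 / 0.096) = 775.
Z-hop total: 775 × 1.7 → 1317.5 s.
Total = 24439.1 + 1317.5 = 25756.6 s = 7.15 hours.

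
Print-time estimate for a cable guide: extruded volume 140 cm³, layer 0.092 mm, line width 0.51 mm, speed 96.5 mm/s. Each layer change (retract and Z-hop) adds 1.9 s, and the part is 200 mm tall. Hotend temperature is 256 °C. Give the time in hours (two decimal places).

9.74 hours

Bead cross-section = 0.092 × 0.51 = 0.04692 mm².
Toolpath length = 140 cm³ / 0.04692 mm² = 140000 / 0.04692 = 2983802.2 mm.
Extrusion time = 2983802.2 / 96.5, so 30920.2 s.
Layers = ⌈200/0.092⌉ = 2174.
Z-hop total: 2174 × 1.9 → 4130.6 s.
Total = 30920.2 + 4130.6 = 35050.8 s = 9.74 hours.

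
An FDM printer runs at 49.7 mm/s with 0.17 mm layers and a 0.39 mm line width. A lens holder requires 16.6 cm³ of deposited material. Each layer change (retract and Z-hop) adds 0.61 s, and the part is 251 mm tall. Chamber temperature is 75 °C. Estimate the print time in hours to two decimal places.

Extrusion cross-section: 0.17 × 0.39 → 0.0663 mm².
Path length: 16600 mm³ / 0.0663 mm² → 250377.1 mm.
Time extruding: 250377.1 / 49.7 → 5037.8 s.
Layer count = ceil(251 / 0.17) = 1477.
Non-print overhead = 1477 × 0.61 = 900.97 s.
Total = 5037.8 + 900.97 = 5938.77 s = 1.65 hours.

1.65 hours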